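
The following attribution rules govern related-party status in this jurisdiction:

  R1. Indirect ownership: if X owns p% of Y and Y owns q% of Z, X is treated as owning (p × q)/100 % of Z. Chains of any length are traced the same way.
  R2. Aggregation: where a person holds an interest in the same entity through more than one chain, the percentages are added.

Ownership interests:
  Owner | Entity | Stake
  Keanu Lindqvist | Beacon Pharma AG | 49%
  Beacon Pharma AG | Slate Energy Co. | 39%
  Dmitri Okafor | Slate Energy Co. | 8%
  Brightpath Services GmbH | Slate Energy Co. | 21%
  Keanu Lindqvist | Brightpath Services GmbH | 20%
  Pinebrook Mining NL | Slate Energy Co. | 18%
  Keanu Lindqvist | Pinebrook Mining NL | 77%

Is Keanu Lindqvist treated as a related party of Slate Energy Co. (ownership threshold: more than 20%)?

Chain via Pinebrook Mining NL (R1): 77% × 18% = 13.86% of Slate Energy Co.
Chain via Brightpath Services GmbH (R1): 20% × 21% = 4.2% of Slate Energy Co.
Chain via Beacon Pharma AG (R1): 49% × 39% = 19.11% of Slate Energy Co.
Aggregating (R2): 13.86% + 4.2% + 19.11% = 37.17%.
37.17% exceeds the 20% threshold, so Keanu is a related party to Slate Energy Co.

Yes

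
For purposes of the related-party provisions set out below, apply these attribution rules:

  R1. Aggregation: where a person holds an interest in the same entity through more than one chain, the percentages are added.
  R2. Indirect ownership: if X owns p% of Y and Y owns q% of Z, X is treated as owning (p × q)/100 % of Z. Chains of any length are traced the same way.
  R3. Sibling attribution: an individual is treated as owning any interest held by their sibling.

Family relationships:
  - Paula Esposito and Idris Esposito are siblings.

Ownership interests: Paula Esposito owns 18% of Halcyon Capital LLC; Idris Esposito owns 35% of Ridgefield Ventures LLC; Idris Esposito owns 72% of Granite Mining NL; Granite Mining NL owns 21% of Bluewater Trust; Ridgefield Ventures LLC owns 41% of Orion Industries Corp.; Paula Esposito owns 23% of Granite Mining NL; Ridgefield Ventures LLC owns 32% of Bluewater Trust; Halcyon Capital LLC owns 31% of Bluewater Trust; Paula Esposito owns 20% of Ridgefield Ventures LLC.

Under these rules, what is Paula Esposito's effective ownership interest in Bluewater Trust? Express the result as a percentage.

43.13%

By sibling attribution (R3), Paula Esposito is treated as also owning Idris Esposito's interest in Granite Mining NL, giving 23% + 72% = 95%.
By sibling attribution (R3), Paula Esposito is treated as also owning Idris Esposito's interest in Ridgefield Ventures LLC, giving 20% + 35% = 55%.
Chain via Granite Mining NL (R2): 95% × 21% = 19.95% of Bluewater Trust.
Chain via Ridgefield Ventures LLC (R2): 55% × 32% = 17.6% of Bluewater Trust.
Chain via Halcyon Capital LLC (R2): 18% × 31% = 5.58% of Bluewater Trust.
Aggregating (R1): 19.95% + 17.6% + 5.58% = 43.13%.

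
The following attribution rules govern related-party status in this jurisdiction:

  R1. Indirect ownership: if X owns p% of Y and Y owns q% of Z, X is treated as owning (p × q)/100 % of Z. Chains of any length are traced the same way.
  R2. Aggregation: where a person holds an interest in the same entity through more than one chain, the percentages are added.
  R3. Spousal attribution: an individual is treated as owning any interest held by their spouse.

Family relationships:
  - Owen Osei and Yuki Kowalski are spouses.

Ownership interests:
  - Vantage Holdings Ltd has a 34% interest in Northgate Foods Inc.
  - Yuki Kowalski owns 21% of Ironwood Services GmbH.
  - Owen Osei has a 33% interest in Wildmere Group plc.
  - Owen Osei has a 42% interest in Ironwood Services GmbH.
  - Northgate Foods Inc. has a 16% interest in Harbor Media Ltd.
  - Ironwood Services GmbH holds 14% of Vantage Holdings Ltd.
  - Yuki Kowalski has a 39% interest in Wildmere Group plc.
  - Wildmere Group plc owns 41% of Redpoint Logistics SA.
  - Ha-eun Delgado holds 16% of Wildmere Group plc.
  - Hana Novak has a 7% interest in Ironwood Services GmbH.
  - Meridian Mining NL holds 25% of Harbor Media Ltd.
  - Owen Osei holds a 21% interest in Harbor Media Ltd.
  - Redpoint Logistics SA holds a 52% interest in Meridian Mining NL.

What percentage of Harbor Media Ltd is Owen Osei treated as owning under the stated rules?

By spousal attribution (R3), Owen Osei is treated as also owning Yuki Kowalski's interest in Ironwood Services GmbH, giving 42% + 21% = 63%.
By spousal attribution (R3), Owen Osei is treated as also owning Yuki Kowalski's interest in Wildmere Group plc, giving 33% + 39% = 72%.
Chain via Ironwood Services GmbH → Vantage Holdings Ltd → Northgate Foods Inc. (R1): 63% × 14% × 34% × 16% = 0.479808% of Harbor Media Ltd.
Chain via Wildmere Group plc → Redpoint Logistics SA → Meridian Mining NL (R1): 72% × 41% × 52% × 25% = 3.8376% of Harbor Media Ltd.
Direct interest in Harbor Media Ltd: 21%.
Aggregating (R2): 0.479808% + 3.8376% + 21% = 25.317408%.

25.317408%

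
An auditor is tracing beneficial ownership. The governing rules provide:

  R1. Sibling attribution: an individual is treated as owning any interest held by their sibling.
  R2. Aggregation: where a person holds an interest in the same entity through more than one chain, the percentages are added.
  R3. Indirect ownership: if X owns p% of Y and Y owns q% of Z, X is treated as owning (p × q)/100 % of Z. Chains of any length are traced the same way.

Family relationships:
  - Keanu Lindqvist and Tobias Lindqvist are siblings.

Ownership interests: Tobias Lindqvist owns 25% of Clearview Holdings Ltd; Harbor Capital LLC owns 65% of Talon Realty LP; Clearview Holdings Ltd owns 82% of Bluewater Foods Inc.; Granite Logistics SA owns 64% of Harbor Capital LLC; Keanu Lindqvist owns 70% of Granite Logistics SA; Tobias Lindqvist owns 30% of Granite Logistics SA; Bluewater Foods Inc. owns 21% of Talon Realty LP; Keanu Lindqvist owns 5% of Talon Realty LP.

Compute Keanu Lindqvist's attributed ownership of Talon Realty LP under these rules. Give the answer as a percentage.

By sibling attribution (R1), Keanu Lindqvist is treated as also owning Tobias Lindqvist's interest in Granite Logistics SA, giving 70% + 30% = 100%.
By sibling attribution (R1), Keanu Lindqvist is treated as owning Tobias Lindqvist's 25% interest in Clearview Holdings Ltd.
Chain via Granite Logistics SA → Harbor Capital LLC (R3): 100% × 64% × 65% = 41.6% of Talon Realty LP.
Direct interest in Talon Realty LP: 5%.
Chain via Clearview Holdings Ltd → Bluewater Foods Inc. (R3): 25% × 82% × 21% = 4.305% of Talon Realty LP.
Aggregating (R2): 41.6% + 5% + 4.305% = 50.905%.

50.905%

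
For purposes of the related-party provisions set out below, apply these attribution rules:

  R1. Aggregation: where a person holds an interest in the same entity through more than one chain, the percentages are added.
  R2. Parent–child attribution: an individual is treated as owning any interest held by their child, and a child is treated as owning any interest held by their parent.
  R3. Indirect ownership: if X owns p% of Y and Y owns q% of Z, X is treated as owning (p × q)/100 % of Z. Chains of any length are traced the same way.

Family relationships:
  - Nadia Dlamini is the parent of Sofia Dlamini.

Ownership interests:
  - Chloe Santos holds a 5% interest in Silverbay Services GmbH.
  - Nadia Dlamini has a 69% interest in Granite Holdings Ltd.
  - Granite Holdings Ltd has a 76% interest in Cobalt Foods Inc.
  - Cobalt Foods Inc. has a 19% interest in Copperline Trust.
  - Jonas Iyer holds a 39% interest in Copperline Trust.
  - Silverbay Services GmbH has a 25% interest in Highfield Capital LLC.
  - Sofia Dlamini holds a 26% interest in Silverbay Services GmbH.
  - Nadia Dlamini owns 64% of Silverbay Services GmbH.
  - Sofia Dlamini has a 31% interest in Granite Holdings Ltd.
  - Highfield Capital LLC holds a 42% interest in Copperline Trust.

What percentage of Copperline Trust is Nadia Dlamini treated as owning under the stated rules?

By parent–child attribution (R2), Nadia Dlamini is treated as also owning Sofia Dlamini's interest in Silverbay Services GmbH, giving 64% + 26% = 90%.
By parent–child attribution (R2), Nadia Dlamini is treated as also owning Sofia Dlamini's interest in Granite Holdings Ltd, giving 69% + 31% = 100%.
Chain via Silverbay Services GmbH → Highfield Capital LLC (R3): 90% × 25% × 42% = 9.45% of Copperline Trust.
Chain via Granite Holdings Ltd → Cobalt Foods Inc. (R3): 100% × 76% × 19% = 14.44% of Copperline Trust.
Aggregating (R1): 9.45% + 14.44% = 23.89%.

23.89%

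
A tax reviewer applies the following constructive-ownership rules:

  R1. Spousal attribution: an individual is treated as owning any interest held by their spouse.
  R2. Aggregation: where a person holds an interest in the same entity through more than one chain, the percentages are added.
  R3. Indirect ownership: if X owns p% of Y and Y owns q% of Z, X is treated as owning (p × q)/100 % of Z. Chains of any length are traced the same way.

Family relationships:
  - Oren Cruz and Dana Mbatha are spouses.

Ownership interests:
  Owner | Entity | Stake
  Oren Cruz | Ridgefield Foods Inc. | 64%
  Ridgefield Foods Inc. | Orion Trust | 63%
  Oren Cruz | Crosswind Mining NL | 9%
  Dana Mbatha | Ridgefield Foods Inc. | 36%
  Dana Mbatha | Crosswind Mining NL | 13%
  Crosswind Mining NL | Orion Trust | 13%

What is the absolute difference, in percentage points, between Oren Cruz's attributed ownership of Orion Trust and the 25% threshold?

By spousal attribution (R1), Oren Cruz is treated as also owning Dana Mbatha's interest in Crosswind Mining NL, giving 9% + 13% = 22%.
By spousal attribution (R1), Oren Cruz is treated as also owning Dana Mbatha's interest in Ridgefield Foods Inc, giving 64% + 36% = 100%.
Chain via Crosswind Mining NL (R3): 22% × 13% = 2.86% of Orion Trust.
Chain via Ridgefield Foods Inc. (R3): 100% × 63% = 63% of Orion Trust.
Aggregating (R2): 2.86% + 63% = 65.86%.
65.86% exceeds the 25% threshold by 40.86 percentage points.

40.86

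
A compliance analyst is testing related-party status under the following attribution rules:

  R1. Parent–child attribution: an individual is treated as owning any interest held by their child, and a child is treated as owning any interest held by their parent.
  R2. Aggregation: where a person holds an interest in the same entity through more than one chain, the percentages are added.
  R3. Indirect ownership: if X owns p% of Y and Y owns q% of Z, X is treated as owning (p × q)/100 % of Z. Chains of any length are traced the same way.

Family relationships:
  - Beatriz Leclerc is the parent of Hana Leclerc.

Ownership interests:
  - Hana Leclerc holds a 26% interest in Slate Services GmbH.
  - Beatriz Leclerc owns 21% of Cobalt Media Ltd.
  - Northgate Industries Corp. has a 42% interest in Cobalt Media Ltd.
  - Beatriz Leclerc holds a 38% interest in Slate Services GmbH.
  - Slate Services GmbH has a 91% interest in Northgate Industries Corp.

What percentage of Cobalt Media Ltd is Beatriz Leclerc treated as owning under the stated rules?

45.4608%

By parent–child attribution (R1), Beatriz Leclerc is treated as also owning Hana Leclerc's interest in Slate Services GmbH, giving 38% + 26% = 64%.
Chain via Slate Services GmbH → Northgate Industries Corp. (R3): 64% × 91% × 42% = 24.4608% of Cobalt Media Ltd.
Direct interest in Cobalt Media Ltd: 21%.
Aggregating (R2): 24.4608% + 21% = 45.4608%.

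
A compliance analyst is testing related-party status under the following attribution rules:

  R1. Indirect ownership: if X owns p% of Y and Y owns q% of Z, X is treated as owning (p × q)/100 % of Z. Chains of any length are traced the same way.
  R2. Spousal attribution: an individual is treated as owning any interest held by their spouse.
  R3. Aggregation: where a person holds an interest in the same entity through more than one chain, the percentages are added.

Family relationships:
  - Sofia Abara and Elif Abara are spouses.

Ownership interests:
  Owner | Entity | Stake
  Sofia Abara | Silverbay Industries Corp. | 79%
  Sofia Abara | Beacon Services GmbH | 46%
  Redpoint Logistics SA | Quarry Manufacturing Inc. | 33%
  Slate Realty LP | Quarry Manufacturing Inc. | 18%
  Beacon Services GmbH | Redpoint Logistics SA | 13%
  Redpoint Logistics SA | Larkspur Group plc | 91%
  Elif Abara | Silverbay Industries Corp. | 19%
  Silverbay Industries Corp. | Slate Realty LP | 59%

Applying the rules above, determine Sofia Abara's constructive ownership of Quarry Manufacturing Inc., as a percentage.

12.381%

By spousal attribution (R2), Sofia Abara is treated as also owning Elif Abara's interest in Silverbay Industries Corp, giving 79% + 19% = 98%.
Chain via Silverbay Industries Corp. → Slate Realty LP (R1): 98% × 59% × 18% = 10.4076% of Quarry Manufacturing Inc.
Chain via Beacon Services GmbH → Redpoint Logistics SA (R1): 46% × 13% × 33% = 1.9734% of Quarry Manufacturing Inc.
Aggregating (R3): 10.4076% + 1.9734% = 12.381%.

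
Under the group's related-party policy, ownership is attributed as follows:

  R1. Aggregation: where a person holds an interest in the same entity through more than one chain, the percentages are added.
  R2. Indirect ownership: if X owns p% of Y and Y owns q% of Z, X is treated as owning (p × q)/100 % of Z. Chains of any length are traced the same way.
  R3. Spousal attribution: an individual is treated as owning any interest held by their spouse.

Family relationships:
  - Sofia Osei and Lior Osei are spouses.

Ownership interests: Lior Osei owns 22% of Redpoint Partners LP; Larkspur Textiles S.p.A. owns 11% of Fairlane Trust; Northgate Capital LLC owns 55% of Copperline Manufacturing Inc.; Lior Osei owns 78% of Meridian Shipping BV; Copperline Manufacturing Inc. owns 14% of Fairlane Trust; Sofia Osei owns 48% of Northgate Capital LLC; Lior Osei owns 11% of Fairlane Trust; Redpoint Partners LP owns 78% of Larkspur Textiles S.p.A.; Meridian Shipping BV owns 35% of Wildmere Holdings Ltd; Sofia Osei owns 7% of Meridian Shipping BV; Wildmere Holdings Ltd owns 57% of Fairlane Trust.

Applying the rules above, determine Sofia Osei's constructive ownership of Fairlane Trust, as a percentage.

By spousal attribution (R3), Sofia Osei is treated as also owning Lior Osei's interest in Meridian Shipping BV, giving 7% + 78% = 85%.
By spousal attribution (R3), Sofia Osei is treated as owning Lior Osei's 22% interest in Redpoint Partners LP.
By spousal attribution (R3), Sofia Osei is treated as owning Lior Osei's 11% interest in Fairlane Trust.
Chain via Meridian Shipping BV → Wildmere Holdings Ltd (R2): 85% × 35% × 57% = 16.9575% of Fairlane Trust.
Chain via Northgate Capital LLC → Copperline Manufacturing Inc. (R2): 48% × 55% × 14% = 3.696% of Fairlane Trust.
Chain via Redpoint Partners LP → Larkspur Textiles S.p.A. (R2): 22% × 78% × 11% = 1.8876% of Fairlane Trust.
Direct interest in Fairlane Trust: 11%.
Aggregating (R1): 16.9575% + 3.696% + 1.8876% + 11% = 33.5411%.

33.5411%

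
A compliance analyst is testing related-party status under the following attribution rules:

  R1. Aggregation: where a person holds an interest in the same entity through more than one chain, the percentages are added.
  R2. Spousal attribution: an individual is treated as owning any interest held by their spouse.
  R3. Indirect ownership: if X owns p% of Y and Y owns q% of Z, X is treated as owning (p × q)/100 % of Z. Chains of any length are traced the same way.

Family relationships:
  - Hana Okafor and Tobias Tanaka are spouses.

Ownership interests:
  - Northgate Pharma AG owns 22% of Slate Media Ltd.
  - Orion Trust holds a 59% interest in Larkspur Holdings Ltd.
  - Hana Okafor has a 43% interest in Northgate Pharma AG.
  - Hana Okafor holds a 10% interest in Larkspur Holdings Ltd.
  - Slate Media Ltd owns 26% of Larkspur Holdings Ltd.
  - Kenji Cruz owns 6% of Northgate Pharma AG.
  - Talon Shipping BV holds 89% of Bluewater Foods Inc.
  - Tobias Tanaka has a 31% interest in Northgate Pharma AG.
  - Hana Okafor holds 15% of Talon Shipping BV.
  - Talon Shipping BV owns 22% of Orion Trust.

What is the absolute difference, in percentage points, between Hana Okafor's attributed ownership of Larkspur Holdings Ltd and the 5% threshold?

11.1798

By spousal attribution (R2), Hana Okafor is treated as also owning Tobias Tanaka's interest in Northgate Pharma AG, giving 43% + 31% = 74%.
Chain via Northgate Pharma AG → Slate Media Ltd (R3): 74% × 22% × 26% = 4.2328% of Larkspur Holdings Ltd.
Chain via Talon Shipping BV → Orion Trust (R3): 15% × 22% × 59% = 1.947% of Larkspur Holdings Ltd.
Direct interest in Larkspur Holdings Ltd: 10%.
Aggregating (R1): 4.2328% + 1.947% + 10% = 16.1798%.
16.1798% exceeds the 5% threshold by 11.1798 percentage points.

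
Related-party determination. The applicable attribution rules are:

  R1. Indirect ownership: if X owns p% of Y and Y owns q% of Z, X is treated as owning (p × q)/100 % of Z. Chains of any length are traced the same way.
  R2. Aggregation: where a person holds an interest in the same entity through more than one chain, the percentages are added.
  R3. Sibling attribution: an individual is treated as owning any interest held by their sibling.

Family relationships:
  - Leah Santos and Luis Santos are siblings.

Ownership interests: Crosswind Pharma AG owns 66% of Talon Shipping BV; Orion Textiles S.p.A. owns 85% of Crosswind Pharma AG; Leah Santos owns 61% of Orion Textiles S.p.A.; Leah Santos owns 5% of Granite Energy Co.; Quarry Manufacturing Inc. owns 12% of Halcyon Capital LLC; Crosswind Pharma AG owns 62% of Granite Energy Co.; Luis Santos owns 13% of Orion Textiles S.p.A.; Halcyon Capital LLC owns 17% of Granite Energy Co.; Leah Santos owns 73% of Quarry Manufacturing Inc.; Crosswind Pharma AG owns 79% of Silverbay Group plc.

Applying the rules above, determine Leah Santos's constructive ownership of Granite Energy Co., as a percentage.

45.4872%

By sibling attribution (R3), Leah Santos is treated as also owning Luis Santos's interest in Orion Textiles S.p.A, giving 61% + 13% = 74%.
Chain via Quarry Manufacturing Inc. → Halcyon Capital LLC (R1): 73% × 12% × 17% = 1.4892% of Granite Energy Co.
Chain via Orion Textiles S.p.A. → Crosswind Pharma AG (R1): 74% × 85% × 62% = 38.998% of Granite Energy Co.
Direct interest in Granite Energy Co: 5%.
Aggregating (R2): 1.4892% + 38.998% + 5% = 45.4872%.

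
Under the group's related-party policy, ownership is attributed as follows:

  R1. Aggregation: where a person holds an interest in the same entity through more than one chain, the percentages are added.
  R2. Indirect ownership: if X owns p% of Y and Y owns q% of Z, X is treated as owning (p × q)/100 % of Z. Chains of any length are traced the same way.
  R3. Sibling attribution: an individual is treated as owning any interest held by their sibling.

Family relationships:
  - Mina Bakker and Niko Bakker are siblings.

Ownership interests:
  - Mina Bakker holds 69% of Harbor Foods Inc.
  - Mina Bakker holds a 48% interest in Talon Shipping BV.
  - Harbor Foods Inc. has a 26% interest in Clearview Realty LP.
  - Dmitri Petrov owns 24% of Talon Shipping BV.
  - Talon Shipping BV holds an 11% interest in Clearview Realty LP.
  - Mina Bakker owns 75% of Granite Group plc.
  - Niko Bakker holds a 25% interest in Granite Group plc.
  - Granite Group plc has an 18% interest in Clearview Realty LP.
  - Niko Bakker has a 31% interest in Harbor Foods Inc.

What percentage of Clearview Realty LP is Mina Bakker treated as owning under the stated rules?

49.28%

By sibling attribution (R3), Mina Bakker is treated as also owning Niko Bakker's interest in Granite Group plc, giving 75% + 25% = 100%.
By sibling attribution (R3), Mina Bakker is treated as also owning Niko Bakker's interest in Harbor Foods Inc, giving 69% + 31% = 100%.
Chain via Talon Shipping BV (R2): 48% × 11% = 5.28% of Clearview Realty LP.
Chain via Granite Group plc (R2): 100% × 18% = 18% of Clearview Realty LP.
Chain via Harbor Foods Inc. (R2): 100% × 26% = 26% of Clearview Realty LP.
Aggregating (R1): 5.28% + 18% + 26% = 49.28%.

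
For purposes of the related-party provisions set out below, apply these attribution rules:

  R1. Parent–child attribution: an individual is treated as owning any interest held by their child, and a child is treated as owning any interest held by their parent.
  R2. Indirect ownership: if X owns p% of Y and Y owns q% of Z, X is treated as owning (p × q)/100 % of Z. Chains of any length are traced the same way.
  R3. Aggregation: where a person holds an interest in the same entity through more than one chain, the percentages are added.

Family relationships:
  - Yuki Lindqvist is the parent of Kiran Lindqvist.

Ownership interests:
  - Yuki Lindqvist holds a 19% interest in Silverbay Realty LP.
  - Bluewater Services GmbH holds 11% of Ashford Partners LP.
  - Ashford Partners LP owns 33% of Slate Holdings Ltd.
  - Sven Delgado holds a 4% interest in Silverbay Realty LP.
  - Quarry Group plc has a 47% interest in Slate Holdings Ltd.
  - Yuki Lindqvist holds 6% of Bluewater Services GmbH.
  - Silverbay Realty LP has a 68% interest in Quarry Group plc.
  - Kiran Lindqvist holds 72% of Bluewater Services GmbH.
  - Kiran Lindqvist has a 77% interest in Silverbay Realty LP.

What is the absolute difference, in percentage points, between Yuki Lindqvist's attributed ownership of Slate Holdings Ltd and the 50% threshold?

16.487

By parent–child attribution (R1), Yuki Lindqvist is treated as also owning Kiran Lindqvist's interest in Silverbay Realty LP, giving 19% + 77% = 96%.
By parent–child attribution (R1), Yuki Lindqvist is treated as also owning Kiran Lindqvist's interest in Bluewater Services GmbH, giving 6% + 72% = 78%.
Chain via Silverbay Realty LP → Quarry Group plc (R2): 96% × 68% × 47% = 30.6816% of Slate Holdings Ltd.
Chain via Bluewater Services GmbH → Ashford Partners LP (R2): 78% × 11% × 33% = 2.8314% of Slate Holdings Ltd.
Aggregating (R3): 30.6816% + 2.8314% = 33.513%.
33.513% falls short of the 50% threshold by 16.487 percentage points.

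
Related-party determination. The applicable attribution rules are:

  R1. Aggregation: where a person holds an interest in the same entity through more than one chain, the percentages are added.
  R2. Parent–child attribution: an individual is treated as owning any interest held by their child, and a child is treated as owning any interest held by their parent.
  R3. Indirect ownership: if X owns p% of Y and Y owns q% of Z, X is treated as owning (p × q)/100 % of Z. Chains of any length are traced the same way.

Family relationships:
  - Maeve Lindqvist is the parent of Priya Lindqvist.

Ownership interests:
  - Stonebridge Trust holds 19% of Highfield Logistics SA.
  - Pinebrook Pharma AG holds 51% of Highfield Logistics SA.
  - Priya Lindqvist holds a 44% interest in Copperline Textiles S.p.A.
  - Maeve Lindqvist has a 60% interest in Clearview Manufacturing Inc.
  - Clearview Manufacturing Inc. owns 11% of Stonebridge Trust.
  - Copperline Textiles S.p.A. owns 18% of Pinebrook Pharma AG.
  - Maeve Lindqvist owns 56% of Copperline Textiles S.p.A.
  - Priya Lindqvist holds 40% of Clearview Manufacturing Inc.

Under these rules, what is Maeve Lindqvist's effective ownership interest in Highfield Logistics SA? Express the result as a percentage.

11.27%

By parent–child attribution (R2), Maeve Lindqvist is treated as also owning Priya Lindqvist's interest in Copperline Textiles S.p.A, giving 56% + 44% = 100%.
By parent–child attribution (R2), Maeve Lindqvist is treated as also owning Priya Lindqvist's interest in Clearview Manufacturing Inc, giving 60% + 40% = 100%.
Chain via Copperline Textiles S.p.A. → Pinebrook Pharma AG (R3): 100% × 18% × 51% = 9.18% of Highfield Logistics SA.
Chain via Clearview Manufacturing Inc. → Stonebridge Trust (R3): 100% × 11% × 19% = 2.09% of Highfield Logistics SA.
Aggregating (R1): 9.18% + 2.09% = 11.27%.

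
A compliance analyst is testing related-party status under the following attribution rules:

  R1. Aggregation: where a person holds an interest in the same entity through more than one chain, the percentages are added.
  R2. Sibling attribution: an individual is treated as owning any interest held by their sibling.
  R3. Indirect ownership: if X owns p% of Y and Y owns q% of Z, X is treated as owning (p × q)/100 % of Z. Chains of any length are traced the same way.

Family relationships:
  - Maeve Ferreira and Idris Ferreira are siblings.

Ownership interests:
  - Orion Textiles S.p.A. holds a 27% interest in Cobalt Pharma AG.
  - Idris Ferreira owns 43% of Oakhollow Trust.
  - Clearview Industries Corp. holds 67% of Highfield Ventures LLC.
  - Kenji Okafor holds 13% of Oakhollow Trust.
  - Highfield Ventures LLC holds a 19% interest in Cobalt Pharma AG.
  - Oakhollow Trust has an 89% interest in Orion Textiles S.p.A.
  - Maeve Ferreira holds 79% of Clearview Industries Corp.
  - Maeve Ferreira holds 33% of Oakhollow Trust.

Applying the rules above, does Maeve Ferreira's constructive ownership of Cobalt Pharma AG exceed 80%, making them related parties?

By sibling attribution (R2), Maeve Ferreira is treated as also owning Idris Ferreira's interest in Oakhollow Trust, giving 33% + 43% = 76%.
Chain via Clearview Industries Corp. → Highfield Ventures LLC (R3): 79% × 67% × 19% = 10.0567% of Cobalt Pharma AG.
Chain via Oakhollow Trust → Orion Textiles S.p.A. (R3): 76% × 89% × 27% = 18.2628% of Cobalt Pharma AG.
Aggregating (R1): 10.0567% + 18.2628% = 28.3195%.
28.3195% does not exceed the 80% threshold, so Maeve is not a related party to Cobalt Pharma AG.

No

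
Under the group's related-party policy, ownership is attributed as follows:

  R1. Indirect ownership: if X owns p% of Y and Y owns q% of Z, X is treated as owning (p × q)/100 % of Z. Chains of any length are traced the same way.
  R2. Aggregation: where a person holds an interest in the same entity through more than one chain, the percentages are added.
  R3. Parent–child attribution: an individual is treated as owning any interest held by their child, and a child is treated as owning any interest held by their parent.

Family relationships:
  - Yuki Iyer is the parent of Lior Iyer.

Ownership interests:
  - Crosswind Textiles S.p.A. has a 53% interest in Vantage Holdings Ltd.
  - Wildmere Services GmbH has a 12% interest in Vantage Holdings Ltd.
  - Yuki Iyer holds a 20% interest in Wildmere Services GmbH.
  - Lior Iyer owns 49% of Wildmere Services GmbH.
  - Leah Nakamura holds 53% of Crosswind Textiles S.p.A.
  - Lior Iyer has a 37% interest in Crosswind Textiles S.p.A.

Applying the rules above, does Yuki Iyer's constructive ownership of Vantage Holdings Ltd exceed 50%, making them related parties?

By parent–child attribution (R3), Yuki Iyer is treated as also owning Lior Iyer's interest in Wildmere Services GmbH, giving 20% + 49% = 69%.
By parent–child attribution (R3), Yuki Iyer is treated as owning Lior Iyer's 37% interest in Crosswind Textiles S.p.A.
Chain via Wildmere Services GmbH (R1): 69% × 12% = 8.28% of Vantage Holdings Ltd.
Chain via Crosswind Textiles S.p.A. (R1): 37% × 53% = 19.61% of Vantage Holdings Ltd.
Aggregating (R2): 8.28% + 19.61% = 27.89%.
27.89% does not exceed the 50% threshold, so Yuki is not a related party to Vantage Holdings Ltd.

No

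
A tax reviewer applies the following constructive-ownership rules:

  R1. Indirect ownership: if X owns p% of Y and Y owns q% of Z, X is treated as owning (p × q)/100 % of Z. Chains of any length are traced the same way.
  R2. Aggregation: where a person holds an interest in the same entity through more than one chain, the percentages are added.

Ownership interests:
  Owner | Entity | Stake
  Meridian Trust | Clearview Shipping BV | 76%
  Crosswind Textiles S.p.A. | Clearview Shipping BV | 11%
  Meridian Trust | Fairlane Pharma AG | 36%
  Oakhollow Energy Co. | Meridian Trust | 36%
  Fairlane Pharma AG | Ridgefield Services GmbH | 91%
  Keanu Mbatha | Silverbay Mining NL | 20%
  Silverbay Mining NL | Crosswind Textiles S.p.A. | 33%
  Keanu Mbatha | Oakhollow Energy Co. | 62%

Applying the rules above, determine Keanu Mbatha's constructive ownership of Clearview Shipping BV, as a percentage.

Chain via Silverbay Mining NL → Crosswind Textiles S.p.A. (R1): 20% × 33% × 11% = 0.726% of Clearview Shipping BV.
Chain via Oakhollow Energy Co. → Meridian Trust (R1): 62% × 36% × 76% = 16.9632% of Clearview Shipping BV.
Aggregating (R2): 0.726% + 16.9632% = 17.6892%.

17.6892%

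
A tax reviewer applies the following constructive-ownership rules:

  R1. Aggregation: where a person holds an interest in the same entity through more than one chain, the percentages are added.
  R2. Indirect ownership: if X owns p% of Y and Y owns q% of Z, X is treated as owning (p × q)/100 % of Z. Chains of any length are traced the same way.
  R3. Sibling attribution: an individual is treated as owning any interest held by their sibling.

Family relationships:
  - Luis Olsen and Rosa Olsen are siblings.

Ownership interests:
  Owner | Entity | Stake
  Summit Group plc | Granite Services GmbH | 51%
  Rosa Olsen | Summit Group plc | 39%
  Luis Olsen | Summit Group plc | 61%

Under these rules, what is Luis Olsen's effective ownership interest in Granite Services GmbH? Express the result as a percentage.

By sibling attribution (R3), Luis Olsen is treated as also owning Rosa Olsen's interest in Summit Group plc, giving 61% + 39% = 100%.
Chain via Summit Group plc (R2): 100% × 51% = 51% of Granite Services GmbH.

51%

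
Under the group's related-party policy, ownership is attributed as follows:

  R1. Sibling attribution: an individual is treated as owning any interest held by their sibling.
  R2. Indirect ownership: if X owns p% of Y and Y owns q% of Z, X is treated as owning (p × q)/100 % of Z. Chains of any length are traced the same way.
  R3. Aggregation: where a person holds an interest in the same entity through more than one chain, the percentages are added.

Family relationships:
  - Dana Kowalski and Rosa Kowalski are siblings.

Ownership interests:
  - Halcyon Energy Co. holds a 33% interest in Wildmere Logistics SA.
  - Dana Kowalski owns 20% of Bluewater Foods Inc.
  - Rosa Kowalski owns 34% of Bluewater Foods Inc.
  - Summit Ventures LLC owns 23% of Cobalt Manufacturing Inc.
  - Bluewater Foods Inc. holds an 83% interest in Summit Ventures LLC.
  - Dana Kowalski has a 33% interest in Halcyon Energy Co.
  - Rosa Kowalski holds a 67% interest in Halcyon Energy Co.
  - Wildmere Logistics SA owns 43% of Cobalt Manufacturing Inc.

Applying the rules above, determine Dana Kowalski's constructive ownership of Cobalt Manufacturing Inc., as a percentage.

24.4986%

By sibling attribution (R1), Dana Kowalski is treated as also owning Rosa Kowalski's interest in Halcyon Energy Co, giving 33% + 67% = 100%.
By sibling attribution (R1), Dana Kowalski is treated as also owning Rosa Kowalski's interest in Bluewater Foods Inc, giving 20% + 34% = 54%.
Chain via Halcyon Energy Co. → Wildmere Logistics SA (R2): 100% × 33% × 43% = 14.19% of Cobalt Manufacturing Inc.
Chain via Bluewater Foods Inc. → Summit Ventures LLC (R2): 54% × 83% × 23% = 10.3086% of Cobalt Manufacturing Inc.
Aggregating (R3): 14.19% + 10.3086% = 24.4986%.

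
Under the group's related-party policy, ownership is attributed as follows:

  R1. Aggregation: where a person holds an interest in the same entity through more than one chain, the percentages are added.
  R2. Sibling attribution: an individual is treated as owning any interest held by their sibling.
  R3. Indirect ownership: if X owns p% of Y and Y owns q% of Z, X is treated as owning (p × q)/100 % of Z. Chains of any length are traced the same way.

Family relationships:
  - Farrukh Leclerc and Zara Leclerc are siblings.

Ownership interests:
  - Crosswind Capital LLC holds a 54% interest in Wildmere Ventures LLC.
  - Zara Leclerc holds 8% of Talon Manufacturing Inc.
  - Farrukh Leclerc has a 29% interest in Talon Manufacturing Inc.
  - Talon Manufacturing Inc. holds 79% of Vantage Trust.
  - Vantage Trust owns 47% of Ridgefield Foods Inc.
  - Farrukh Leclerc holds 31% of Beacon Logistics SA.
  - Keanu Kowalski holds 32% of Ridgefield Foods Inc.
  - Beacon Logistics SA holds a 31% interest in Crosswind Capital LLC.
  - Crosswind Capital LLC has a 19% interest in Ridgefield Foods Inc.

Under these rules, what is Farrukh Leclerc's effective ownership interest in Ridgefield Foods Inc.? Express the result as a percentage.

15.564%

By sibling attribution (R2), Farrukh Leclerc is treated as also owning Zara Leclerc's interest in Talon Manufacturing Inc, giving 29% + 8% = 37%.
Chain via Talon Manufacturing Inc. → Vantage Trust (R3): 37% × 79% × 47% = 13.7381% of Ridgefield Foods Inc.
Chain via Beacon Logistics SA → Crosswind Capital LLC (R3): 31% × 31% × 19% = 1.8259% of Ridgefield Foods Inc.
Aggregating (R1): 13.7381% + 1.8259% = 15.564%.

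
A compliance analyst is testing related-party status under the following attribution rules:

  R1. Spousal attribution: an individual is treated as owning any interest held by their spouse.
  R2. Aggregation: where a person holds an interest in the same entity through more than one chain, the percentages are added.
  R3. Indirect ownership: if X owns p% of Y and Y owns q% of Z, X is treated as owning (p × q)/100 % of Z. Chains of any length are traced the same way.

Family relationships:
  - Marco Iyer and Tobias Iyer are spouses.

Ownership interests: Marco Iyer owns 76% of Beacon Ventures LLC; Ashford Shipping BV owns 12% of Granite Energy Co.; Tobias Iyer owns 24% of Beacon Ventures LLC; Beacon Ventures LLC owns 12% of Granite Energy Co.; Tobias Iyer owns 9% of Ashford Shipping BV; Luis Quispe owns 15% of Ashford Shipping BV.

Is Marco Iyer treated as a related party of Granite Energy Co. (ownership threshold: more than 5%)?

By spousal attribution (R1), Marco Iyer is treated as also owning Tobias Iyer's interest in Beacon Ventures LLC, giving 76% + 24% = 100%.
By spousal attribution (R1), Marco Iyer is treated as owning Tobias Iyer's 9% interest in Ashford Shipping BV.
Chain via Beacon Ventures LLC (R3): 100% × 12% = 12% of Granite Energy Co.
Chain via Ashford Shipping BV (R3): 9% × 12% = 1.08% of Granite Energy Co.
Aggregating (R2): 12% + 1.08% = 13.08%.
13.08% exceeds the 5% threshold, so Marco is a related party to Granite Energy Co.

Yes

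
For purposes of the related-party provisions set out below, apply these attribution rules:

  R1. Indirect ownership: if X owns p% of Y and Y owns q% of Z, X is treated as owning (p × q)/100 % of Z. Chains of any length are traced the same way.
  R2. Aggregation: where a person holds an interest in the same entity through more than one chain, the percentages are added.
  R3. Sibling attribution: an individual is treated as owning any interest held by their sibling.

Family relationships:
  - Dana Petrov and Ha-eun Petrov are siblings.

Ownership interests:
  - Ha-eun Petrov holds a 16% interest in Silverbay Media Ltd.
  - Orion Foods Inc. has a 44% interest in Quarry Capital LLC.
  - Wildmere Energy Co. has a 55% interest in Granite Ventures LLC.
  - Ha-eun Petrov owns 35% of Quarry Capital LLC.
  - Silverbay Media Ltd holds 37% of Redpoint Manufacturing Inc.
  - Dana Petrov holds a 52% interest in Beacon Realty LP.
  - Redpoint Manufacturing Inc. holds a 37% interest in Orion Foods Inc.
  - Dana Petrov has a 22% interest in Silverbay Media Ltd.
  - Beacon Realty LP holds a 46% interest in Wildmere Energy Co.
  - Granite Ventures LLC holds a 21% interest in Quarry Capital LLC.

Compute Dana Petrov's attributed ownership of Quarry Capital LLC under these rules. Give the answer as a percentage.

40.051728%

By sibling attribution (R3), Dana Petrov is treated as also owning Ha-eun Petrov's interest in Silverbay Media Ltd, giving 22% + 16% = 38%.
By sibling attribution (R3), Dana Petrov is treated as owning Ha-eun Petrov's 35% interest in Quarry Capital LLC.
Chain via Silverbay Media Ltd → Redpoint Manufacturing Inc. → Orion Foods Inc. (R1): 38% × 37% × 37% × 44% = 2.288968% of Quarry Capital LLC.
Chain via Beacon Realty LP → Wildmere Energy Co. → Granite Ventures LLC (R1): 52% × 46% × 55% × 21% = 2.76276% of Quarry Capital LLC.
Direct interest in Quarry Capital LLC: 35%.
Aggregating (R2): 2.288968% + 2.76276% + 35% = 40.051728%.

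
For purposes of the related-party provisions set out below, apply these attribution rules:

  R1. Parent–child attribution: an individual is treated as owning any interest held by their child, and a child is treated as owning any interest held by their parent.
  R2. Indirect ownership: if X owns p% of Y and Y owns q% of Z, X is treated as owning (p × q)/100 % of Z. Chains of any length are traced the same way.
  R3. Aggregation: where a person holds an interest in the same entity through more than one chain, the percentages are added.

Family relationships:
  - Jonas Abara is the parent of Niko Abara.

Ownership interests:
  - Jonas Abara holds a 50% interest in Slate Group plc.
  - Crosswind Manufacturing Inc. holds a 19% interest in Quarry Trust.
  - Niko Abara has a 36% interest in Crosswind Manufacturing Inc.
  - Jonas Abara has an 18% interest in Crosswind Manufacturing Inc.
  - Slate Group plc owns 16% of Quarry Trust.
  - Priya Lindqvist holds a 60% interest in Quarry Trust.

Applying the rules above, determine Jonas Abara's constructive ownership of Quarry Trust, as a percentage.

18.26%

By parent–child attribution (R1), Jonas Abara is treated as also owning Niko Abara's interest in Crosswind Manufacturing Inc, giving 18% + 36% = 54%.
Chain via Slate Group plc (R2): 50% × 16% = 8% of Quarry Trust.
Chain via Crosswind Manufacturing Inc. (R2): 54% × 19% = 10.26% of Quarry Trust.
Aggregating (R3): 8% + 10.26% = 18.26%.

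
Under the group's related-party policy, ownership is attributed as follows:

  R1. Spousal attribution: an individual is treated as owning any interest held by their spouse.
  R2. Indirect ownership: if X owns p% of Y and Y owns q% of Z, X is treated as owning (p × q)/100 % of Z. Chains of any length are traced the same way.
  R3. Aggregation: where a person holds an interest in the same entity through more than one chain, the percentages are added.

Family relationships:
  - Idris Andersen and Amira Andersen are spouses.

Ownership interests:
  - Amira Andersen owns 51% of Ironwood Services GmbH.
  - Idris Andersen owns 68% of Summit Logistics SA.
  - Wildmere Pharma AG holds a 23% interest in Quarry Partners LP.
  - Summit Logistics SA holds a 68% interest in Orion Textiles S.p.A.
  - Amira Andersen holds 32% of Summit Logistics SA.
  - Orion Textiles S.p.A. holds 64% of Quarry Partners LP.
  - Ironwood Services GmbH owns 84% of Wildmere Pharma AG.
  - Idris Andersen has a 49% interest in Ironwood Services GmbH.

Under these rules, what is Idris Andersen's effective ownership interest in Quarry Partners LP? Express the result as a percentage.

62.84%

By spousal attribution (R1), Idris Andersen is treated as also owning Amira Andersen's interest in Ironwood Services GmbH, giving 49% + 51% = 100%.
By spousal attribution (R1), Idris Andersen is treated as also owning Amira Andersen's interest in Summit Logistics SA, giving 68% + 32% = 100%.
Chain via Ironwood Services GmbH → Wildmere Pharma AG (R2): 100% × 84% × 23% = 19.32% of Quarry Partners LP.
Chain via Summit Logistics SA → Orion Textiles S.p.A. (R2): 100% × 68% × 64% = 43.52% of Quarry Partners LP.
Aggregating (R3): 19.32% + 43.52% = 62.84%.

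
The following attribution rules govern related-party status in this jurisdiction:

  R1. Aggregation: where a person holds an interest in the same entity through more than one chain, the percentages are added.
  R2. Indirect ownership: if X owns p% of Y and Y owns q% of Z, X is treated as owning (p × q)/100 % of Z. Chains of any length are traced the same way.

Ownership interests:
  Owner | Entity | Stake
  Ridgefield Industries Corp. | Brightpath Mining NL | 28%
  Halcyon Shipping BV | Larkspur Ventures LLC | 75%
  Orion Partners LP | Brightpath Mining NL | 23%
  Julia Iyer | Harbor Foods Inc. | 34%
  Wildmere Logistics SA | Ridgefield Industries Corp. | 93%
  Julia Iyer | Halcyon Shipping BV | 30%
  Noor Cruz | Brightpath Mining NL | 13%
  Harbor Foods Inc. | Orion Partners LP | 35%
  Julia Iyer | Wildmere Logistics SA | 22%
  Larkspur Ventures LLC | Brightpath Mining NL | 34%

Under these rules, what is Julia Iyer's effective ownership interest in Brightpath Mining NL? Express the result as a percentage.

Chain via Wildmere Logistics SA → Ridgefield Industries Corp. (R2): 22% × 93% × 28% = 5.7288% of Brightpath Mining NL.
Chain via Harbor Foods Inc. → Orion Partners LP (R2): 34% × 35% × 23% = 2.737% of Brightpath Mining NL.
Chain via Halcyon Shipping BV → Larkspur Ventures LLC (R2): 30% × 75% × 34% = 7.65% of Brightpath Mining NL.
Aggregating (R1): 5.7288% + 2.737% + 7.65% = 16.1158%.

16.1158%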